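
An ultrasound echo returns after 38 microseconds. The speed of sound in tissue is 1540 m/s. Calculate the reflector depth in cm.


depth = c * t / 2
t = 38 us = 3.8000e-05 s
depth = 1540 * 3.8000e-05 / 2
depth = 0.02926 m = 2.926 cm


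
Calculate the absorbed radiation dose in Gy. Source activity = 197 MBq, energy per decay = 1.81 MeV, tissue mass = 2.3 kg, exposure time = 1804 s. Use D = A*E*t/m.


A = 197 MBq = 1.9700e+08 Bq
E = 1.81 MeV = 2.89962e-13 J
D = A*E*t/m = 1.9700e+08*2.89962e-13*1804/2.3
D = 0.0448 Gy


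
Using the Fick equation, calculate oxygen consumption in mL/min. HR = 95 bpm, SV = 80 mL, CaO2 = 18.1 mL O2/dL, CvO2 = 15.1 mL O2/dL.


CO = HR*SV = 95*80/1000 = 7.6 L/min
a-v O2 diff = 18.1 - 15.1 = 3 mL/dL
VO2 = CO * (CaO2-CvO2) * 10 dL/L
VO2 = 7.6 * 3 * 10
VO2 = 228 mL/min


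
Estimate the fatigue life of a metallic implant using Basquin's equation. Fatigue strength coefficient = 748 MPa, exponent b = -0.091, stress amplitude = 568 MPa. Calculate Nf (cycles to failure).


sigma_a = sigma_f' * (2Nf)^b
2Nf = (sigma_a/sigma_f')^(1/b)
2Nf = (568/748)^(1/-0.091)
2Nf = 20.595489
Nf = 10.3


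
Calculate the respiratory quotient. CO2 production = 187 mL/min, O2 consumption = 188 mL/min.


RQ = VCO2 / VO2
RQ = 187 / 188
RQ = 0.9947


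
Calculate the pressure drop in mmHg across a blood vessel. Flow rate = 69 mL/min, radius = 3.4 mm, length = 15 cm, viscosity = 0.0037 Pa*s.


dP = 8*mu*L*Q / (pi*r^4)
Q = 69 mL/min = 1.15e-06 m^3/s
dP = 12.1623 Pa = 12.1623 / 133.322 mmHg = 0.09123 mmHg


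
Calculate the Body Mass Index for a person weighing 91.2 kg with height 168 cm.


BMI = weight / height^2
height = 168 cm = 1.68 m
BMI = 91.2 / 1.68^2
BMI = 32.31 kg/m^2


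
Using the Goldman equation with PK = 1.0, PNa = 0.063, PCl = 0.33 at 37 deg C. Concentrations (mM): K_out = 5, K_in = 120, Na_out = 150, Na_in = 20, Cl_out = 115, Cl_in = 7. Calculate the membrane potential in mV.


Vm = (RT/F)*ln((PK*Ko + PNa*Nao + PCl*Cli)/(PK*Ki + PNa*Nai + PCl*Clo))
Numer = 16.76, Denom = 159.21
Vm = -60.16 mV


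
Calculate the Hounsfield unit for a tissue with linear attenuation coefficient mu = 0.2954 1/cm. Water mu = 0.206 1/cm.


HU = ((mu_tissue - mu_water) / mu_water) * 1000
HU = ((0.2954 - 0.206) / 0.206) * 1000
HU = 434


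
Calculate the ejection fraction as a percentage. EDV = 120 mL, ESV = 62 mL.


SV = EDV - ESV = 120 - 62 = 58 mL
EF = SV/EDV * 100 = 58/120 * 100
EF = 48.33%


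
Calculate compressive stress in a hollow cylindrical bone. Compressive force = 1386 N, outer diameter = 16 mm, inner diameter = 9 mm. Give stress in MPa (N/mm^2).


A = pi*(r_o^2 - r_i^2)
r_o = 8 mm, r_i = 4.5 mm
A = 137.445 mm^2
sigma = F/A = 1386 / 137.445
sigma = 10.08 MPa


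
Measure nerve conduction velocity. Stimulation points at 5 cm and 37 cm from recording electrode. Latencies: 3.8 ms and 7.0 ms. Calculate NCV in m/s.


Distance = (37 - 5) / 100 = 0.32 m
dt = (7.0 - 3.8) / 1000 = 0.0032 s
NCV = dist / dt = 100 m/s


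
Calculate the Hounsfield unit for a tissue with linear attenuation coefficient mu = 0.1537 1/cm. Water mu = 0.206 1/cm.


HU = ((mu_tissue - mu_water) / mu_water) * 1000
HU = ((0.1537 - 0.206) / 0.206) * 1000
HU = -253.9


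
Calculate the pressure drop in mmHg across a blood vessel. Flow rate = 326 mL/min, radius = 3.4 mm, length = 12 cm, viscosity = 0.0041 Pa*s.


dP = 8*mu*L*Q / (pi*r^4)
Q = 326 mL/min = 5.43333e-06 m^3/s
dP = 50.9396 Pa = 50.9396 / 133.322 mmHg = 0.3821 mmHg


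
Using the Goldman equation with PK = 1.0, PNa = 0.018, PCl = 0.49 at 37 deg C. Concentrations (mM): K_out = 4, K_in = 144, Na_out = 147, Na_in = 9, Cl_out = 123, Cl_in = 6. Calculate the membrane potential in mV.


Vm = (RT/F)*ln((PK*Ko + PNa*Nao + PCl*Cli)/(PK*Ki + PNa*Nai + PCl*Clo))
Numer = 9.586, Denom = 204.432
Vm = -81.78 mV


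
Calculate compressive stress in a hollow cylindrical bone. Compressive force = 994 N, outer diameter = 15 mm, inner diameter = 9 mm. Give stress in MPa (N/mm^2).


A = pi*(r_o^2 - r_i^2)
r_o = 7.5 mm, r_i = 4.5 mm
A = 113.097 mm^2
sigma = F/A = 994 / 113.097
sigma = 8.789 MPa


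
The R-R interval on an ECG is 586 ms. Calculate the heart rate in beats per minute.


HR = 60 / RR_interval(s)
RR = 586 ms = 0.586 s
HR = 60 / 0.586 = 102.4 bpm


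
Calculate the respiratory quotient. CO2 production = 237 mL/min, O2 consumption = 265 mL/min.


RQ = VCO2 / VO2
RQ = 237 / 265
RQ = 0.8943


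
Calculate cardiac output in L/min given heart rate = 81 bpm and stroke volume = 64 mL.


CO = HR * SV
CO = 81 * 64 / 1000
CO = 5.184 L/min


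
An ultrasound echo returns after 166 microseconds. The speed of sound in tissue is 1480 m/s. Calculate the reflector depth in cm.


depth = c * t / 2
t = 166 us = 1.6600e-04 s
depth = 1480 * 1.6600e-04 / 2
depth = 0.12284 m = 12.284 cm


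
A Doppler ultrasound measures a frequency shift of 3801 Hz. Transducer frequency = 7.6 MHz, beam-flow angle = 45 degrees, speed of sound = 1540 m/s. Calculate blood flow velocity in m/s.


v = fd * c / (2 * f0 * cos(theta))
v = 3801 * 1540 / (2 * 7.6000e+06 * cos(45))
v = 0.5446 m/s


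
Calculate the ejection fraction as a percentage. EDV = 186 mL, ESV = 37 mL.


SV = EDV - ESV = 186 - 37 = 149 mL
EF = SV/EDV * 100 = 149/186 * 100
EF = 80.11%


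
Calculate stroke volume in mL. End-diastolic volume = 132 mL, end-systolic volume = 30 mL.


SV = EDV - ESV
SV = 132 - 30
SV = 102 mL


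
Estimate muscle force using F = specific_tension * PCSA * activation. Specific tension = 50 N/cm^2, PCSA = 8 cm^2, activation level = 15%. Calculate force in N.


F = sigma * PCSA * activation
F = 50 * 8 * 0.15
F = 60 N


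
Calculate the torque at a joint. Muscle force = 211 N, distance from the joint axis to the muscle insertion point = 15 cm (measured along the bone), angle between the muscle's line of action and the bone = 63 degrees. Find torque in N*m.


Torque = F * d * sin(theta)   (moment arm = d*sin(theta))
d = 15 cm = 0.15 m
Torque = 211 * 0.15 * sin(63)
Torque = 28.2 N*m


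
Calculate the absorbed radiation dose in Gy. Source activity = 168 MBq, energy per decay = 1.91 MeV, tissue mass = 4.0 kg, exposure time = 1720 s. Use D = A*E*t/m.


A = 168 MBq = 1.6800e+08 Bq
E = 1.91 MeV = 3.05982e-13 J
D = A*E*t/m = 1.6800e+08*3.05982e-13*1720/4.0
D = 0.0221 Gy


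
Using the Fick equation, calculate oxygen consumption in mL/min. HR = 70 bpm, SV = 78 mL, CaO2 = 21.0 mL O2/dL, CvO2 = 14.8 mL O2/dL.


CO = HR*SV = 70*78/1000 = 5.46 L/min
a-v O2 diff = 21.0 - 14.8 = 6.2 mL/dL
VO2 = CO * (CaO2-CvO2) * 10 dL/L
VO2 = 5.46 * 6.2 * 10
VO2 = 338.5 mL/min


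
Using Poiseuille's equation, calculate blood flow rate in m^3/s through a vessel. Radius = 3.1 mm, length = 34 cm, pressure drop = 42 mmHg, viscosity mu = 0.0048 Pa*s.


Q = pi*r^4*dP / (8*mu*L)
r = 0.0031 m, L = 0.34 m
dP = 42 mmHg = 5599.524 Pa
Q = 1.2443e-04 m^3/s


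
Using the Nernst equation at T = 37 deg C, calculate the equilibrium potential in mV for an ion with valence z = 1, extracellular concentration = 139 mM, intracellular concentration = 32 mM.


E = (RT/(zF)) * ln(C_out/C_in)
T = 37 + 273.15 = 310.15 K
E = (8.314 * 310.15 / (1 * 96485)) * ln(139/32)
E = 39.25 mV


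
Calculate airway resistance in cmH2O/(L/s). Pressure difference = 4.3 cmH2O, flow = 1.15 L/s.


R = dP / flow
R = 4.3 / 1.15
R = 3.739 cmH2O/(L/s)


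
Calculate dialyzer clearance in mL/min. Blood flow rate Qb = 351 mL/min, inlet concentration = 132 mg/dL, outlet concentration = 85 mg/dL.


K = Qb * (Cb_in - Cb_out) / Cb_in
K = 351 * (132 - 85) / 132
K = 125 mL/min


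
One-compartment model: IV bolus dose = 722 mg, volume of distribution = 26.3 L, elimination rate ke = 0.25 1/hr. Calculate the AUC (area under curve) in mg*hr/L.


C0 = Dose/Vd = 722/26.3 = 27.4525 mg/L
AUC = C0/ke = 27.4525/0.25
AUC = 109.8 mg*hr/L


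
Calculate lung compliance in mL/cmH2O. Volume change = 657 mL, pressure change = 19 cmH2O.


C = dV / dP
C = 657 / 19
C = 34.58 mL/cmH2O


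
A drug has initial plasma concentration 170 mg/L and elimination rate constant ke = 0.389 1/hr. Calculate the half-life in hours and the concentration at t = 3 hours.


t_half = ln(2) / ke = 0.693147 / 0.389 = 1.782 hr
C(t) = C0 * exp(-ke*t) = 170 * exp(-0.389*3)
C(3) = 52.92 mg/L


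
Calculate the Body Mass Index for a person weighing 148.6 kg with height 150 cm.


BMI = weight / height^2
height = 150 cm = 1.5 m
BMI = 148.6 / 1.5^2
BMI = 66.04 kg/m^2


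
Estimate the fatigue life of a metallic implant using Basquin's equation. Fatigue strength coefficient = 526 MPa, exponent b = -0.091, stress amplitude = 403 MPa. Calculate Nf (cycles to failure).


sigma_a = sigma_f' * (2Nf)^b
2Nf = (sigma_a/sigma_f')^(1/b)
2Nf = (403/526)^(1/-0.091)
2Nf = 18.673102
Nf = 9.337


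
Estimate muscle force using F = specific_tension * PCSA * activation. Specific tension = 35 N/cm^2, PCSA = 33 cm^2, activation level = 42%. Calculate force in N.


F = sigma * PCSA * activation
F = 35 * 33 * 0.42
F = 485.1 N


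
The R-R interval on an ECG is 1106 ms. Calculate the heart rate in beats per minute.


HR = 60 / RR_interval(s)
RR = 1106 ms = 1.106 s
HR = 60 / 1.106 = 54.25 bpm


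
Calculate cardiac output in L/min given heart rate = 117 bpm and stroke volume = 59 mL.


CO = HR * SV
CO = 117 * 59 / 1000
CO = 6.903 L/min


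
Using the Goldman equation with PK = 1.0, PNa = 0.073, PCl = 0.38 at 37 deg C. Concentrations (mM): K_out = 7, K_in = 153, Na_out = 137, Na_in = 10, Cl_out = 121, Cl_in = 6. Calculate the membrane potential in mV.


Vm = (RT/F)*ln((PK*Ko + PNa*Nao + PCl*Cli)/(PK*Ki + PNa*Nai + PCl*Clo))
Numer = 19.281, Denom = 199.71
Vm = -62.48 mV


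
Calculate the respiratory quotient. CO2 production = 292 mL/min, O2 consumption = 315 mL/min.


RQ = VCO2 / VO2
RQ = 292 / 315
RQ = 0.927


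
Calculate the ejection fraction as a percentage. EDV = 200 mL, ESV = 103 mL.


SV = EDV - ESV = 200 - 103 = 97 mL
EF = SV/EDV * 100 = 97/200 * 100
EF = 48.5%


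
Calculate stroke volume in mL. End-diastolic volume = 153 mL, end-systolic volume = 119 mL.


SV = EDV - ESV
SV = 153 - 119
SV = 34 mL


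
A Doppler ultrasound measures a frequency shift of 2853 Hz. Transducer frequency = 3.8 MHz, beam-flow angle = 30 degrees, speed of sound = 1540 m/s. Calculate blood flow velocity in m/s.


v = fd * c / (2 * f0 * cos(theta))
v = 2853 * 1540 / (2 * 3.8000e+06 * cos(30))
v = 0.6675 m/s


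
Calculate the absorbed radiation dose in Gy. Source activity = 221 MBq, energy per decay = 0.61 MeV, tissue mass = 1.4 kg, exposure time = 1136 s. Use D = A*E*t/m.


A = 221 MBq = 2.2100e+08 Bq
E = 0.61 MeV = 9.7722e-14 J
D = A*E*t/m = 2.2100e+08*9.7722e-14*1136/1.4
D = 0.01752 Gy


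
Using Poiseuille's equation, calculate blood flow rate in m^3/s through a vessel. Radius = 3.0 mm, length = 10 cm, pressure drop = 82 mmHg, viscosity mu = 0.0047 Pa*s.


Q = pi*r^4*dP / (8*mu*L)
r = 0.003 m, L = 0.1 m
dP = 82 mmHg = 10932.404 Pa
Q = 7.3988e-04 m^3/s


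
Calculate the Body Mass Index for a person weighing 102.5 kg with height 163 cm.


BMI = weight / height^2
height = 163 cm = 1.63 m
BMI = 102.5 / 1.63^2
BMI = 38.58 kg/m^2


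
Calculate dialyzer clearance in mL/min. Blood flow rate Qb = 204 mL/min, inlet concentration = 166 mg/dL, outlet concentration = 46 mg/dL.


K = Qb * (Cb_in - Cb_out) / Cb_in
K = 204 * (166 - 46) / 166
K = 147.5 mL/min


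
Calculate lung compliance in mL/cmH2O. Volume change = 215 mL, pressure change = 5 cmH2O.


C = dV / dP
C = 215 / 5
C = 43 mL/cmH2O


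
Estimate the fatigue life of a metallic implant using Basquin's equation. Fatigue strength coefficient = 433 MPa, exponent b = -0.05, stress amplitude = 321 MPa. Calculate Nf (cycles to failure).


sigma_a = sigma_f' * (2Nf)^b
2Nf = (sigma_a/sigma_f')^(1/b)
2Nf = (321/433)^(1/-0.05)
2Nf = 397.79313
Nf = 198.9


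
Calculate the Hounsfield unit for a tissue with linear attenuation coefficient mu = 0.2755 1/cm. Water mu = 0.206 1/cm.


HU = ((mu_tissue - mu_water) / mu_water) * 1000
HU = ((0.2755 - 0.206) / 0.206) * 1000
HU = 337.4


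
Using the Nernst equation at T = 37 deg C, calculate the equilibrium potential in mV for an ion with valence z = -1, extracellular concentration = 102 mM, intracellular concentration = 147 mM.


E = (RT/(zF)) * ln(C_out/C_in)
T = 37 + 273.15 = 310.15 K
E = (8.314 * 310.15 / (-1 * 96485)) * ln(102/147)
E = 9.767 mV


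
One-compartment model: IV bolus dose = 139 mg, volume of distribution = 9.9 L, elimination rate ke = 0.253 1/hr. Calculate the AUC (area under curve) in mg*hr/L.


C0 = Dose/Vd = 139/9.9 = 14.0404 mg/L
AUC = C0/ke = 14.0404/0.253
AUC = 55.5 mg*hr/L


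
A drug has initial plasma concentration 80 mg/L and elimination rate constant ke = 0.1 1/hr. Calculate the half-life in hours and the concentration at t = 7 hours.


t_half = ln(2) / ke = 0.693147 / 0.1 = 6.931 hr
C(t) = C0 * exp(-ke*t) = 80 * exp(-0.1*7)
C(7) = 39.73 mg/L


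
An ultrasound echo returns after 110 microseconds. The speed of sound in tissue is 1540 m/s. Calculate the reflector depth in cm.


depth = c * t / 2
t = 110 us = 1.1000e-04 s
depth = 1540 * 1.1000e-04 / 2
depth = 0.0847 m = 8.47 cm


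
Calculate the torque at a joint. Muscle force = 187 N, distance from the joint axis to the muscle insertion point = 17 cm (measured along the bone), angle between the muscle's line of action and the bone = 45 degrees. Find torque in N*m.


Torque = F * d * sin(theta)   (moment arm = d*sin(theta))
d = 17 cm = 0.17 m
Torque = 187 * 0.17 * sin(45)
Torque = 22.48 N*m


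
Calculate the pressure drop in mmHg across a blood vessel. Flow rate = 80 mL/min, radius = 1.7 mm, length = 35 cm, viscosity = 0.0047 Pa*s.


dP = 8*mu*L*Q / (pi*r^4)
Q = 80 mL/min = 1.33333e-06 m^3/s
dP = 668.726 Pa = 668.726 / 133.322 mmHg = 5.016 mmHg


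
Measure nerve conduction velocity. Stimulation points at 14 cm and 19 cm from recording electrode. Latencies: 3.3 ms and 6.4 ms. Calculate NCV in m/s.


Distance = (19 - 14) / 100 = 0.05 m
dt = (6.4 - 3.3) / 1000 = 0.0031 s
NCV = dist / dt = 16.13 m/s


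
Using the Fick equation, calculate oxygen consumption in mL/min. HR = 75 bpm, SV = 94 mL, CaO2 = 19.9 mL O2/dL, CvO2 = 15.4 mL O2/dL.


CO = HR*SV = 75*94/1000 = 7.05 L/min
a-v O2 diff = 19.9 - 15.4 = 4.5 mL/dL
VO2 = CO * (CaO2-CvO2) * 10 dL/L
VO2 = 7.05 * 4.5 * 10
VO2 = 317.2 mL/min


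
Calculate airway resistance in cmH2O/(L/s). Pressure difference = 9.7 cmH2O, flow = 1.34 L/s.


R = dP / flow
R = 9.7 / 1.34
R = 7.239 cmH2O/(L/s)


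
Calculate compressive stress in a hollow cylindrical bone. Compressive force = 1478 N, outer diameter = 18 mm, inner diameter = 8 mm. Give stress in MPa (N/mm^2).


A = pi*(r_o^2 - r_i^2)
r_o = 9 mm, r_i = 4 mm
A = 204.204 mm^2
sigma = F/A = 1478 / 204.204
sigma = 7.238 MPa


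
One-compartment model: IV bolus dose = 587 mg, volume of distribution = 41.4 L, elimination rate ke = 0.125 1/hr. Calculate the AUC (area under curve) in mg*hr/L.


C0 = Dose/Vd = 587/41.4 = 14.1787 mg/L
AUC = C0/ke = 14.1787/0.125
AUC = 113.4 mg*hr/L


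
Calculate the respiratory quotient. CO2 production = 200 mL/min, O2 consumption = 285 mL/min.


RQ = VCO2 / VO2
RQ = 200 / 285
RQ = 0.7018


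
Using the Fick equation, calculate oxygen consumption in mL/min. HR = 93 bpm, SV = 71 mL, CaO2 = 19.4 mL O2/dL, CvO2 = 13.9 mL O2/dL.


CO = HR*SV = 93*71/1000 = 6.603 L/min
a-v O2 diff = 19.4 - 13.9 = 5.5 mL/dL
VO2 = CO * (CaO2-CvO2) * 10 dL/L
VO2 = 6.603 * 5.5 * 10
VO2 = 363.2 mL/min


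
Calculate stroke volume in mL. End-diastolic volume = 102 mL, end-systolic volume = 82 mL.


SV = EDV - ESV
SV = 102 - 82
SV = 20 mL


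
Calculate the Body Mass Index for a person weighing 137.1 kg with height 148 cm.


BMI = weight / height^2
height = 148 cm = 1.48 m
BMI = 137.1 / 1.48^2
BMI = 62.59 kg/m^2


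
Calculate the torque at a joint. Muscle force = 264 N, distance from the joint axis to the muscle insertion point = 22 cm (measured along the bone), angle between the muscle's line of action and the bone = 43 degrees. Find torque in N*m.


Torque = F * d * sin(theta)   (moment arm = d*sin(theta))
d = 22 cm = 0.22 m
Torque = 264 * 0.22 * sin(43)
Torque = 39.61 N*m


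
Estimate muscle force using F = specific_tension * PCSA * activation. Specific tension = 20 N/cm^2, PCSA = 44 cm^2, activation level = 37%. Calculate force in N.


F = sigma * PCSA * activation
F = 20 * 44 * 0.37
F = 325.6 N


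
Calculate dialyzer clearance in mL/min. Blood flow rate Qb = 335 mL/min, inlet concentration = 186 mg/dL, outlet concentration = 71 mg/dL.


K = Qb * (Cb_in - Cb_out) / Cb_in
K = 335 * (186 - 71) / 186
K = 207.1 mL/min


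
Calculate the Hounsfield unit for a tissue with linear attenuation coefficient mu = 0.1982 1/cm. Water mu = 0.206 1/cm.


HU = ((mu_tissue - mu_water) / mu_water) * 1000
HU = ((0.1982 - 0.206) / 0.206) * 1000
HU = -37.86


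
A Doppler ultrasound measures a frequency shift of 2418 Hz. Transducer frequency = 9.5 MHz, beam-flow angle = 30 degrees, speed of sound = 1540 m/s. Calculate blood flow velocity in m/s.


v = fd * c / (2 * f0 * cos(theta))
v = 2418 * 1540 / (2 * 9.5000e+06 * cos(30))
v = 0.2263 m/s


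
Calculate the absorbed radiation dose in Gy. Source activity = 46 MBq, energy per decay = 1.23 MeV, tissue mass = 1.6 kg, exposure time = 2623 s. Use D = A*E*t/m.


A = 46 MBq = 4.6000e+07 Bq
E = 1.23 MeV = 1.97046e-13 J
D = A*E*t/m = 4.6000e+07*1.97046e-13*2623/1.6
D = 0.01486 Gy


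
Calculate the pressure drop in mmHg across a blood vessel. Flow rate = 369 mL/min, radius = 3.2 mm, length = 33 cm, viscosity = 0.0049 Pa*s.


dP = 8*mu*L*Q / (pi*r^4)
Q = 369 mL/min = 6.15e-06 m^3/s
dP = 241.505 Pa = 241.505 / 133.322 mmHg = 1.811 mmHg


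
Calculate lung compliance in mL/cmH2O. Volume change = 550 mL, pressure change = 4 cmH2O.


C = dV / dP
C = 550 / 4
C = 137.5 mL/cmH2O


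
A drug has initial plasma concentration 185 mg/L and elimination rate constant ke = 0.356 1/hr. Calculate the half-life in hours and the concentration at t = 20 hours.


t_half = ln(2) / ke = 0.693147 / 0.356 = 1.947 hr
C(t) = C0 * exp(-ke*t) = 185 * exp(-0.356*20)
C(20) = 0.1496 mg/L


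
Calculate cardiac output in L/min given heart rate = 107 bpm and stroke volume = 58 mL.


CO = HR * SV
CO = 107 * 58 / 1000
CO = 6.206 L/min


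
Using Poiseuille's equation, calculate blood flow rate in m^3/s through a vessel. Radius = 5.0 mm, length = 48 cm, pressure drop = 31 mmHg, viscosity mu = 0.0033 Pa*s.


Q = pi*r^4*dP / (8*mu*L)
r = 0.005 m, L = 0.48 m
dP = 31 mmHg = 4132.982 Pa
Q = 6.4040e-04 m^3/s


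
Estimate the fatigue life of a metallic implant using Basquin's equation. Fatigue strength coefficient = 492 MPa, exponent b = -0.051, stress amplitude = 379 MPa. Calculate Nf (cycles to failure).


sigma_a = sigma_f' * (2Nf)^b
2Nf = (sigma_a/sigma_f')^(1/b)
2Nf = (379/492)^(1/-0.051)
2Nf = 166.75403
Nf = 83.38


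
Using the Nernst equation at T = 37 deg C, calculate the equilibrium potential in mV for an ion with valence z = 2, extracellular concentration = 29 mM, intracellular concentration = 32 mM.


E = (RT/(zF)) * ln(C_out/C_in)
T = 37 + 273.15 = 310.15 K
E = (8.314 * 310.15 / (2 * 96485)) * ln(29/32)
E = -1.315 mV


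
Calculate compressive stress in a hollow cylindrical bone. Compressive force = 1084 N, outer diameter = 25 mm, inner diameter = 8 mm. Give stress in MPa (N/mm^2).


A = pi*(r_o^2 - r_i^2)
r_o = 12.5 mm, r_i = 4 mm
A = 440.608 mm^2
sigma = F/A = 1084 / 440.608
sigma = 2.46 MPa


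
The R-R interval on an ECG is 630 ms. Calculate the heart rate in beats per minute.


HR = 60 / RR_interval(s)
RR = 630 ms = 0.63 s
HR = 60 / 0.63 = 95.24 bpm


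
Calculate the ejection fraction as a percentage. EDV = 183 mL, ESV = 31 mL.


SV = EDV - ESV = 183 - 31 = 152 mL
EF = SV/EDV * 100 = 152/183 * 100
EF = 83.06%


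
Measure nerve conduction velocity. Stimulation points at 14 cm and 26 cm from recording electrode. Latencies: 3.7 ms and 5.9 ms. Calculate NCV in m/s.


Distance = (26 - 14) / 100 = 0.12 m
dt = (5.9 - 3.7) / 1000 = 0.0022 s
NCV = dist / dt = 54.55 m/s


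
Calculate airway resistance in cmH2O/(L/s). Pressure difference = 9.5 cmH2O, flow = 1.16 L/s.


R = dP / flow
R = 9.5 / 1.16
R = 8.19 cmH2O/(L/s)


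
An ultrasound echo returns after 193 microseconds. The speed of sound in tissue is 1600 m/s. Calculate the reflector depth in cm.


depth = c * t / 2
t = 193 us = 1.9300e-04 s
depth = 1600 * 1.9300e-04 / 2
depth = 0.1544 m = 15.44 cm


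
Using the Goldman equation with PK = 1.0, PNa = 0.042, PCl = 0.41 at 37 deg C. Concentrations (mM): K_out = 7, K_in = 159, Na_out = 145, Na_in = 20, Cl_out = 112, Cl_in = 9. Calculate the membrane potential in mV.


Vm = (RT/F)*ln((PK*Ko + PNa*Nao + PCl*Cli)/(PK*Ki + PNa*Nai + PCl*Clo))
Numer = 16.78, Denom = 205.76
Vm = -66.99 mV


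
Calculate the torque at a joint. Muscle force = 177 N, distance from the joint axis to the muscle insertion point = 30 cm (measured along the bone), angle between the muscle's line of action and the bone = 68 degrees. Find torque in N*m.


Torque = F * d * sin(theta)   (moment arm = d*sin(theta))
d = 30 cm = 0.3 m
Torque = 177 * 0.3 * sin(68)
Torque = 49.23 N*m


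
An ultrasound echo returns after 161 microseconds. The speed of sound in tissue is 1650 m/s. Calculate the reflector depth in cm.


depth = c * t / 2
t = 161 us = 1.6100e-04 s
depth = 1650 * 1.6100e-04 / 2
depth = 0.132825 m = 13.2825 cm


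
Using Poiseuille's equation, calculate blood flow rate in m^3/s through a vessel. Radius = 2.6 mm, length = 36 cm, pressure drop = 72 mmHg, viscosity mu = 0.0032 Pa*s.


Q = pi*r^4*dP / (8*mu*L)
r = 0.0026 m, L = 0.36 m
dP = 72 mmHg = 9599.184 Pa
Q = 1.4953e-04 m^3/s


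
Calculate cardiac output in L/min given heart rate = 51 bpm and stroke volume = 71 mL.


CO = HR * SV
CO = 51 * 71 / 1000
CO = 3.621 L/min


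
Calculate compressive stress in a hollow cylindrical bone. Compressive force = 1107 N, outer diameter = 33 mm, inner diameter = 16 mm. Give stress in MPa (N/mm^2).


A = pi*(r_o^2 - r_i^2)
r_o = 16.5 mm, r_i = 8 mm
A = 654.237 mm^2
sigma = F/A = 1107 / 654.237
sigma = 1.692 MPa


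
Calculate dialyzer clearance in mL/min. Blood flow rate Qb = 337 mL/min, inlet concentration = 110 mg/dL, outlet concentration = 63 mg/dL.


K = Qb * (Cb_in - Cb_out) / Cb_in
K = 337 * (110 - 63) / 110
K = 144 mL/min


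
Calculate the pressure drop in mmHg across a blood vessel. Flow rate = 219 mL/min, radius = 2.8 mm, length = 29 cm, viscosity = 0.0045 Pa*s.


dP = 8*mu*L*Q / (pi*r^4)
Q = 219 mL/min = 3.65e-06 m^3/s
dP = 197.338 Pa = 197.338 / 133.322 mmHg = 1.48 mmHg


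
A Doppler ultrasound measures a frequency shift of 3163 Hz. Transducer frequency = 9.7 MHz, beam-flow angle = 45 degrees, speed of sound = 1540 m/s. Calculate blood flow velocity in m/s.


v = fd * c / (2 * f0 * cos(theta))
v = 3163 * 1540 / (2 * 9.7000e+06 * cos(45))
v = 0.3551 m/s


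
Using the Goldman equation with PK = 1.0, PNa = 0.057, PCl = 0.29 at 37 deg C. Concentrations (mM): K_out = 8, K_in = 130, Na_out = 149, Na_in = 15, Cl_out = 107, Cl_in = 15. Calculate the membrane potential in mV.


Vm = (RT/F)*ln((PK*Ko + PNa*Nao + PCl*Cli)/(PK*Ki + PNa*Nai + PCl*Clo))
Numer = 20.843, Denom = 161.885
Vm = -54.78 mV


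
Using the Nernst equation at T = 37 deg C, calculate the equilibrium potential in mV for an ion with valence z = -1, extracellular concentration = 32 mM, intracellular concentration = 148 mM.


E = (RT/(zF)) * ln(C_out/C_in)
T = 37 + 273.15 = 310.15 K
E = (8.314 * 310.15 / (-1 * 96485)) * ln(32/148)
E = 40.93 mV


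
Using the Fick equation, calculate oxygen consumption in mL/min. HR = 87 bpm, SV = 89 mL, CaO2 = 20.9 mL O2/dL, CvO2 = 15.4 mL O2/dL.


CO = HR*SV = 87*89/1000 = 7.743 L/min
a-v O2 diff = 20.9 - 15.4 = 5.5 mL/dL
VO2 = CO * (CaO2-CvO2) * 10 dL/L
VO2 = 7.743 * 5.5 * 10
VO2 = 425.9 mL/min


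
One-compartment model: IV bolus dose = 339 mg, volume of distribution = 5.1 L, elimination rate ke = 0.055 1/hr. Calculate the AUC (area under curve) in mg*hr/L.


C0 = Dose/Vd = 339/5.1 = 66.4706 mg/L
AUC = C0/ke = 66.4706/0.055
AUC = 1209 mg*hr/L


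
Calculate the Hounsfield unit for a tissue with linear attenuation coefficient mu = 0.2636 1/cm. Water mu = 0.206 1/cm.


HU = ((mu_tissue - mu_water) / mu_water) * 1000
HU = ((0.2636 - 0.206) / 0.206) * 1000
HU = 279.6


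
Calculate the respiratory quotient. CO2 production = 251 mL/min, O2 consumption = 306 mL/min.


RQ = VCO2 / VO2
RQ = 251 / 306
RQ = 0.8203


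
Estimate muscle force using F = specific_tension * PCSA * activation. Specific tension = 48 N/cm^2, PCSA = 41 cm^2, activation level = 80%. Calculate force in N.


F = sigma * PCSA * activation
F = 48 * 41 * 0.8
F = 1574 N


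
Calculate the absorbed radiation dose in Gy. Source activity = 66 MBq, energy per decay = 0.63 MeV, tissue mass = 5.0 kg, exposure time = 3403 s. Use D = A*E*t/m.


A = 66 MBq = 6.6000e+07 Bq
E = 0.63 MeV = 1.00926e-13 J
D = A*E*t/m = 6.6000e+07*1.00926e-13*3403/5.0
D = 0.004534 Gy


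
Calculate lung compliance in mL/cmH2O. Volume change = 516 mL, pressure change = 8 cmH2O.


C = dV / dP
C = 516 / 8
C = 64.5 mL/cmH2O


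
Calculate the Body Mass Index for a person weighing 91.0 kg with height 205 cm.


BMI = weight / height^2
height = 205 cm = 2.05 m
BMI = 91.0 / 2.05^2
BMI = 21.65 kg/m^2


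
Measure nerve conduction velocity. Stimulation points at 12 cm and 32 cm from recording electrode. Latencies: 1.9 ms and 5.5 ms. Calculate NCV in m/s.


Distance = (32 - 12) / 100 = 0.2 m
dt = (5.5 - 1.9) / 1000 = 0.0036 s
NCV = dist / dt = 55.56 m/s


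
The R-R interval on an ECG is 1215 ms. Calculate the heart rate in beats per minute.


HR = 60 / RR_interval(s)
RR = 1215 ms = 1.215 s
HR = 60 / 1.215 = 49.38 bpm


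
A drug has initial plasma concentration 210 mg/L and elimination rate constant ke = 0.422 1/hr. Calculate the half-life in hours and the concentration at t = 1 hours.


t_half = ln(2) / ke = 0.693147 / 0.422 = 1.643 hr
C(t) = C0 * exp(-ke*t) = 210 * exp(-0.422*1)
C(1) = 137.7 mg/L


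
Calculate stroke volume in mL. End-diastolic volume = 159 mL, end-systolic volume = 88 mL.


SV = EDV - ESV
SV = 159 - 88
SV = 71 mL


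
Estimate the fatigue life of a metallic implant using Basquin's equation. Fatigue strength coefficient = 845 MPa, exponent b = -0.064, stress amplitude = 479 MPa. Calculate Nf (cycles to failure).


sigma_a = sigma_f' * (2Nf)^b
2Nf = (sigma_a/sigma_f')^(1/b)
2Nf = (479/845)^(1/-0.064)
2Nf = 7110.3942
Nf = 3555


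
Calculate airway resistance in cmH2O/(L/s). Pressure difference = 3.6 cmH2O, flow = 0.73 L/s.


R = dP / flow
R = 3.6 / 0.73
R = 4.932 cmH2O/(L/s)


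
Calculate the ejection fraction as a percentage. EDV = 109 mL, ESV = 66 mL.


SV = EDV - ESV = 109 - 66 = 43 mL
EF = SV/EDV * 100 = 43/109 * 100
EF = 39.45%


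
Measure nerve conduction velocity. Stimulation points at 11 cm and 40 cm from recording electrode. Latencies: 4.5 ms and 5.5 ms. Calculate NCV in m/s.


Distance = (40 - 11) / 100 = 0.29 m
dt = (5.5 - 4.5) / 1000 = 0.001 s
NCV = dist / dt = 290 m/s


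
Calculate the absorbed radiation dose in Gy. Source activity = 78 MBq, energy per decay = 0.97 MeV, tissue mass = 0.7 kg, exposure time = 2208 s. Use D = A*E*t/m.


A = 78 MBq = 7.8000e+07 Bq
E = 0.97 MeV = 1.55394e-13 J
D = A*E*t/m = 7.8000e+07*1.55394e-13*2208/0.7
D = 0.03823 Gy


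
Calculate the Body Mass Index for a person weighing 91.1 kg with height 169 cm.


BMI = weight / height^2
height = 169 cm = 1.69 m
BMI = 91.1 / 1.69^2
BMI = 31.9 kg/m^2


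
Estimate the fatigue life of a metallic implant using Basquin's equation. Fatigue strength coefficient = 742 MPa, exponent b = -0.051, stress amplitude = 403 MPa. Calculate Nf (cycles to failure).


sigma_a = sigma_f' * (2Nf)^b
2Nf = (sigma_a/sigma_f')^(1/b)
2Nf = (403/742)^(1/-0.051)
2Nf = 157767.25
Nf = 7.888e+04


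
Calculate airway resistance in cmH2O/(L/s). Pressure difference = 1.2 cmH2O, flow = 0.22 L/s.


R = dP / flow
R = 1.2 / 0.22
R = 5.455 cmH2O/(L/s)


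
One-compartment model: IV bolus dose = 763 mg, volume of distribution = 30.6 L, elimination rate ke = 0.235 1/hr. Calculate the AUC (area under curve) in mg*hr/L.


C0 = Dose/Vd = 763/30.6 = 24.9346 mg/L
AUC = C0/ke = 24.9346/0.235
AUC = 106.1 mg*hr/L


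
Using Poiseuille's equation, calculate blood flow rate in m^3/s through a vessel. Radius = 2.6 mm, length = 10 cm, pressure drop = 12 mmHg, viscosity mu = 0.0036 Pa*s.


Q = pi*r^4*dP / (8*mu*L)
r = 0.0026 m, L = 0.1 m
dP = 12 mmHg = 1599.864 Pa
Q = 7.9751e-05 m^3/s


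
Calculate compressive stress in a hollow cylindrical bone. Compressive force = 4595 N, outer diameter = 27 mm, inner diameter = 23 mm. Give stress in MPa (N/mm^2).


A = pi*(r_o^2 - r_i^2)
r_o = 13.5 mm, r_i = 11.5 mm
A = 157.08 mm^2
sigma = F/A = 4595 / 157.08
sigma = 29.25 MPa


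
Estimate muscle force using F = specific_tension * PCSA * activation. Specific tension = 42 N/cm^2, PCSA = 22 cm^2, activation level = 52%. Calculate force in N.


F = sigma * PCSA * activation
F = 42 * 22 * 0.52
F = 480.5 N


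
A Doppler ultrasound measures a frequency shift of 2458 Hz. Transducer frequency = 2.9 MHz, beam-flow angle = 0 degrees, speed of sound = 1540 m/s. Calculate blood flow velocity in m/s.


v = fd * c / (2 * f0 * cos(theta))
v = 2458 * 1540 / (2 * 2.9000e+06 * cos(0))
v = 0.6526 m/s


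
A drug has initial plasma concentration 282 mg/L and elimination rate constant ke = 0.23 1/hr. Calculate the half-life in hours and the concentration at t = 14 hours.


t_half = ln(2) / ke = 0.693147 / 0.23 = 3.014 hr
C(t) = C0 * exp(-ke*t) = 282 * exp(-0.23*14)
C(14) = 11.27 mg/L


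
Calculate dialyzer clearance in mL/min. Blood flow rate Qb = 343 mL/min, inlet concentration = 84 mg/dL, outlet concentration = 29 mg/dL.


K = Qb * (Cb_in - Cb_out) / Cb_in
K = 343 * (84 - 29) / 84
K = 224.6 mL/min


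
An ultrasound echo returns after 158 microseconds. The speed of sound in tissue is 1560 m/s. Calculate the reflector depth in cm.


depth = c * t / 2
t = 158 us = 1.5800e-04 s
depth = 1560 * 1.5800e-04 / 2
depth = 0.12324 m = 12.324 cm


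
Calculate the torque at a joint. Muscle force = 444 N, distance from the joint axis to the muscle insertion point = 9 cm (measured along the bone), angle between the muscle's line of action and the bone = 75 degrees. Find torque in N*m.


Torque = F * d * sin(theta)   (moment arm = d*sin(theta))
d = 9 cm = 0.09 m
Torque = 444 * 0.09 * sin(75)
Torque = 38.6 N*m


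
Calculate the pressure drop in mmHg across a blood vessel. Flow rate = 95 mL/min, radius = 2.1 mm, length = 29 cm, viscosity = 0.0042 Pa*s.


dP = 8*mu*L*Q / (pi*r^4)
Q = 95 mL/min = 1.58333e-06 m^3/s
dP = 252.512 Pa = 252.512 / 133.322 mmHg = 1.894 mmHg


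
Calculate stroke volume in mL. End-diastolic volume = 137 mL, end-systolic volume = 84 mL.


SV = EDV - ESV
SV = 137 - 84
SV = 53 mL


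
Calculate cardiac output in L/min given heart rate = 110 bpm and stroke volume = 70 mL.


CO = HR * SV
CO = 110 * 70 / 1000
CO = 7.7 L/min


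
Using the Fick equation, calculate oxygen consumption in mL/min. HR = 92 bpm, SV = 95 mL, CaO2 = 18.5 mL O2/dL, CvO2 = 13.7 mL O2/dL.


CO = HR*SV = 92*95/1000 = 8.74 L/min
a-v O2 diff = 18.5 - 13.7 = 4.8 mL/dL
VO2 = CO * (CaO2-CvO2) * 10 dL/L
VO2 = 8.74 * 4.8 * 10
VO2 = 419.5 mL/min


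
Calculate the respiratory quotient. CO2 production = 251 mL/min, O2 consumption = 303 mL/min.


RQ = VCO2 / VO2
RQ = 251 / 303
RQ = 0.8284


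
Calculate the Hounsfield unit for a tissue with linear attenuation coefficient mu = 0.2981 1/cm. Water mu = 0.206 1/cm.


HU = ((mu_tissue - mu_water) / mu_water) * 1000
HU = ((0.2981 - 0.206) / 0.206) * 1000
HU = 447.1


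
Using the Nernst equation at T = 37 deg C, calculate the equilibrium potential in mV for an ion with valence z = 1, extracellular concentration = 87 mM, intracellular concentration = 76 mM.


E = (RT/(zF)) * ln(C_out/C_in)
T = 37 + 273.15 = 310.15 K
E = (8.314 * 310.15 / (1 * 96485)) * ln(87/76)
E = 3.613 mV


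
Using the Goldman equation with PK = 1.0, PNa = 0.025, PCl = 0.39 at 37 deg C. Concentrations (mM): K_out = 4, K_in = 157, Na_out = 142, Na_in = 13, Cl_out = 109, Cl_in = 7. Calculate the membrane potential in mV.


Vm = (RT/F)*ln((PK*Ko + PNa*Nao + PCl*Cli)/(PK*Ki + PNa*Nai + PCl*Clo))
Numer = 10.28, Denom = 199.835
Vm = -79.3 mV


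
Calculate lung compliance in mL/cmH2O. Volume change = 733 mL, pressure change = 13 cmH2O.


C = dV / dP
C = 733 / 13
C = 56.38 mL/cmH2O


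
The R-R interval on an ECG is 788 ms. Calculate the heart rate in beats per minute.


HR = 60 / RR_interval(s)
RR = 788 ms = 0.788 s
HR = 60 / 0.788 = 76.14 bpm


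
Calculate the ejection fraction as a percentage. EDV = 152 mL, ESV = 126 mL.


SV = EDV - ESV = 152 - 126 = 26 mL
EF = SV/EDV * 100 = 26/152 * 100
EF = 17.11%


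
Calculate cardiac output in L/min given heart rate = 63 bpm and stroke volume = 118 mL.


CO = HR * SV
CO = 63 * 118 / 1000
CO = 7.434 L/min


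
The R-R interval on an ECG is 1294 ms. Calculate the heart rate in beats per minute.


HR = 60 / RR_interval(s)
RR = 1294 ms = 1.294 s
HR = 60 / 1.294 = 46.37 bpm


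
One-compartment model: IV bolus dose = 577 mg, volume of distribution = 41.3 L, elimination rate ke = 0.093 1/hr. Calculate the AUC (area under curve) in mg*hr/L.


C0 = Dose/Vd = 577/41.3 = 13.9709 mg/L
AUC = C0/ke = 13.9709/0.093
AUC = 150.2 mg*hr/L


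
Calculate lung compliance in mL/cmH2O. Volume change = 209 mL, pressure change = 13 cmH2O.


C = dV / dP
C = 209 / 13
C = 16.08 mL/cmH2O


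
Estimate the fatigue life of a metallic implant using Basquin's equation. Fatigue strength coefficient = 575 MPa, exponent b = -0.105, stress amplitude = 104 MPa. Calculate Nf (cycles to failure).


sigma_a = sigma_f' * (2Nf)^b
2Nf = (sigma_a/sigma_f')^(1/b)
2Nf = (104/575)^(1/-0.105)
2Nf = 11822507
Nf = 5.9113e+06


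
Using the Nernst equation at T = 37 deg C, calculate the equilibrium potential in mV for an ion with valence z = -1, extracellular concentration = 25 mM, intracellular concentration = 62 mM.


E = (RT/(zF)) * ln(C_out/C_in)
T = 37 + 273.15 = 310.15 K
E = (8.314 * 310.15 / (-1 * 96485)) * ln(25/62)
E = 24.27 mV


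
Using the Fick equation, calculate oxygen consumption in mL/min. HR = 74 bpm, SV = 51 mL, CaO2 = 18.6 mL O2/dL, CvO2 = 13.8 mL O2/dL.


CO = HR*SV = 74*51/1000 = 3.774 L/min
a-v O2 diff = 18.6 - 13.8 = 4.8 mL/dL
VO2 = CO * (CaO2-CvO2) * 10 dL/L
VO2 = 3.774 * 4.8 * 10
VO2 = 181.2 mL/min


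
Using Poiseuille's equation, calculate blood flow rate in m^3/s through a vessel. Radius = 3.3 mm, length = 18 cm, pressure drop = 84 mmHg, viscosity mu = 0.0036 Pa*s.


Q = pi*r^4*dP / (8*mu*L)
r = 0.0033 m, L = 0.18 m
dP = 84 mmHg = 11199.048 Pa
Q = 8.0486e-04 m^3/s


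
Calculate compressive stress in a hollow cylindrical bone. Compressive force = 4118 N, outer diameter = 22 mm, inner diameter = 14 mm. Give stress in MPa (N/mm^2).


A = pi*(r_o^2 - r_i^2)
r_o = 11 mm, r_i = 7 mm
A = 226.195 mm^2
sigma = F/A = 4118 / 226.195
sigma = 18.21 MPa


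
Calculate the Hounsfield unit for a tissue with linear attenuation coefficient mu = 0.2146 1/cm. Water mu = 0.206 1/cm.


HU = ((mu_tissue - mu_water) / mu_water) * 1000
HU = ((0.2146 - 0.206) / 0.206) * 1000
HU = 41.75


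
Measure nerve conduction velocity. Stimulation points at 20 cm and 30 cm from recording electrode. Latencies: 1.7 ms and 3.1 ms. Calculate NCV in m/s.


Distance = (30 - 20) / 100 = 0.1 m
dt = (3.1 - 1.7) / 1000 = 0.0014 s
NCV = dist / dt = 71.43 m/s


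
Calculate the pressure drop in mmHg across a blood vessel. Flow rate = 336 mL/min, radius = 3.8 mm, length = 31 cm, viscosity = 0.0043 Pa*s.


dP = 8*mu*L*Q / (pi*r^4)
Q = 336 mL/min = 5.6e-06 m^3/s
dP = 91.1641 Pa = 91.1641 / 133.322 mmHg = 0.6838 mmHg


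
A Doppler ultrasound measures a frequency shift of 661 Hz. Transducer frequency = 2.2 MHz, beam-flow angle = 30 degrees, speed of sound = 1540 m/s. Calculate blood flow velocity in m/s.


v = fd * c / (2 * f0 * cos(theta))
v = 661 * 1540 / (2 * 2.2000e+06 * cos(30))
v = 0.2671 m/s


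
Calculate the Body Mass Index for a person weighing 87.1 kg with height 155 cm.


BMI = weight / height^2
height = 155 cm = 1.55 m
BMI = 87.1 / 1.55^2
BMI = 36.25 kg/m^2


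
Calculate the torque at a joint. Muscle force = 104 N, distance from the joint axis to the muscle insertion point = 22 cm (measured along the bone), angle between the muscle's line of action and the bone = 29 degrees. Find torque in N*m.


Torque = F * d * sin(theta)   (moment arm = d*sin(theta))
d = 22 cm = 0.22 m
Torque = 104 * 0.22 * sin(29)
Torque = 11.09 N*m


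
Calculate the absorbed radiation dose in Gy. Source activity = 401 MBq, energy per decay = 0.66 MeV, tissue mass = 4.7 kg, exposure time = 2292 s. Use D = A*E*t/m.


A = 401 MBq = 4.0100e+08 Bq
E = 0.66 MeV = 1.05732e-13 J
D = A*E*t/m = 4.0100e+08*1.05732e-13*2292/4.7
D = 0.02068 Gy


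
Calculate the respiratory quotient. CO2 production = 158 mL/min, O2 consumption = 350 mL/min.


RQ = VCO2 / VO2
RQ = 158 / 350
RQ = 0.4514


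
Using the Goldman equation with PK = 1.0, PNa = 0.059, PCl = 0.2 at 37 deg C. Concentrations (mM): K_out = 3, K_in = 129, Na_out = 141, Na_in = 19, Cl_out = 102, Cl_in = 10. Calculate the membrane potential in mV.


Vm = (RT/F)*ln((PK*Ko + PNa*Nao + PCl*Cli)/(PK*Ki + PNa*Nai + PCl*Clo))
Numer = 13.319, Denom = 150.521
Vm = -64.81 mV


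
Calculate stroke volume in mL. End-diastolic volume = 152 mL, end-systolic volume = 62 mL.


SV = EDV - ESV
SV = 152 - 62
SV = 90 mL


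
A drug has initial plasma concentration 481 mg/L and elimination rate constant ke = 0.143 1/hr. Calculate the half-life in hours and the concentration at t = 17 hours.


t_half = ln(2) / ke = 0.693147 / 0.143 = 4.847 hr
C(t) = C0 * exp(-ke*t) = 481 * exp(-0.143*17)
C(17) = 42.3 mg/L


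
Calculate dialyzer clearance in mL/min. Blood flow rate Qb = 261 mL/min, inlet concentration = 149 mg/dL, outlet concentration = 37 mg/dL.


K = Qb * (Cb_in - Cb_out) / Cb_in
K = 261 * (149 - 37) / 149
K = 196.2 mL/min


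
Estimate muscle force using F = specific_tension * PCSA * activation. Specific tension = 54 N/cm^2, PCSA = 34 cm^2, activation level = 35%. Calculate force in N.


F = sigma * PCSA * activation
F = 54 * 34 * 0.35
F = 642.6 N


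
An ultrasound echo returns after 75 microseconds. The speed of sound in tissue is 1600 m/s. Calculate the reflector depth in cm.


depth = c * t / 2
t = 75 us = 7.5000e-05 s
depth = 1600 * 7.5000e-05 / 2
depth = 0.06 m = 6 cm


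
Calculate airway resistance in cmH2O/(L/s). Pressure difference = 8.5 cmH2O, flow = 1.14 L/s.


R = dP / flow
R = 8.5 / 1.14
R = 7.456 cmH2O/(L/s)


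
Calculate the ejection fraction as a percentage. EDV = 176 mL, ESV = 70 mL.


SV = EDV - ESV = 176 - 70 = 106 mL
EF = SV/EDV * 100 = 106/176 * 100
EF = 60.23%


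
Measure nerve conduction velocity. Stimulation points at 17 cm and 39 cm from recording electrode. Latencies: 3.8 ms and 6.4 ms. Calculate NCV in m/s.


Distance = (39 - 17) / 100 = 0.22 m
dt = (6.4 - 3.8) / 1000 = 0.0026 s
NCV = dist / dt = 84.62 m/s


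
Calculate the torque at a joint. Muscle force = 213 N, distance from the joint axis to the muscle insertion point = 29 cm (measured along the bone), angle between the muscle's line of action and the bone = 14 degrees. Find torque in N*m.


Torque = F * d * sin(theta)   (moment arm = d*sin(theta))
d = 29 cm = 0.29 m
Torque = 213 * 0.29 * sin(14)
Torque = 14.94 N*m
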